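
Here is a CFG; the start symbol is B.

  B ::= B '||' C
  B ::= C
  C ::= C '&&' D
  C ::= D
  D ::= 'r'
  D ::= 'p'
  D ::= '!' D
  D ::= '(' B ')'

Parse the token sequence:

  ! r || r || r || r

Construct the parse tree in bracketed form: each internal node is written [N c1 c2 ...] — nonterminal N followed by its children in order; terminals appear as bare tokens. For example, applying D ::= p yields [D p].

B
B || C
B || C || C
B || C || C || C
C || C || C || C
D || C || C || C
! D || C || C || C
! r || C || C || C
! r || D || C || C
! r || r || C || C
! r || r || D || C
! r || r || r || C
! r || r || r || D
! r || r || r || r

[B [B [B [B [C [D ! [D r]]]] || [C [D r]]] || [C [D r]]] || [C [D r]]]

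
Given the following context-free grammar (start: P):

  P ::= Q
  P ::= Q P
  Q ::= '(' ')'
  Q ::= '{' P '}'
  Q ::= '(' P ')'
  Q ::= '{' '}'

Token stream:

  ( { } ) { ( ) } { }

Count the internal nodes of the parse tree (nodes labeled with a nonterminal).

10

[P [Q ( [P [Q { }]] )] [P [Q { [P [Q ( )]] }] [P [Q { }]]]]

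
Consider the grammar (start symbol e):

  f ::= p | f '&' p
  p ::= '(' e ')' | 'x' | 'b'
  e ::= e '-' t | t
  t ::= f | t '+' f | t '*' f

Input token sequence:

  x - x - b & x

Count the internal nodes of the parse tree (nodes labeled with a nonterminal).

14

[e [e [e [t [f [p x]]]] - [t [f [p x]]]] - [t [f [f [p b]] & [p x]]]]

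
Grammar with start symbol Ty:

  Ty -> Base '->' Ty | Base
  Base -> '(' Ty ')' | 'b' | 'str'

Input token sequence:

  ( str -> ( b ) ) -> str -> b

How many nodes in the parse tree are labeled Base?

[Ty [Base ( [Ty [Base str] -> [Ty [Base ( [Ty [Base b]] )]]] )] -> [Ty [Base str] -> [Ty [Base b]]]]

6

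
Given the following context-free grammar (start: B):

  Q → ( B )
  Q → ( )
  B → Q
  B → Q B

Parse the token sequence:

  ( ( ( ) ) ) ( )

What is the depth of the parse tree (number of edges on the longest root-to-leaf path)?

[B [Q ( [B [Q ( [B [Q ( )]] )]] )] [B [Q ( )]]]

6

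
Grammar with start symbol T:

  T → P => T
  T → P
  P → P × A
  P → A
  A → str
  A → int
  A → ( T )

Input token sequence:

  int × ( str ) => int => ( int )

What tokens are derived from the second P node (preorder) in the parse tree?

int

[T [P [P [A int]] × [A ( [T [P [A str]]] )]] => [T [P [A int]] => [T [P [A ( [T [P [A int]]] )]]]]]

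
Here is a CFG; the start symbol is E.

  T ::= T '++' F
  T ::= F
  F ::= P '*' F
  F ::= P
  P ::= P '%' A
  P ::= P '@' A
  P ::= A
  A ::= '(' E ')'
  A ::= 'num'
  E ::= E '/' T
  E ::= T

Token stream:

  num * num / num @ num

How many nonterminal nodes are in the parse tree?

[E [E [T [F [P [A num]] * [F [P [A num]]]]]] / [T [F [P [P [A num]] @ [A num]]]]]

15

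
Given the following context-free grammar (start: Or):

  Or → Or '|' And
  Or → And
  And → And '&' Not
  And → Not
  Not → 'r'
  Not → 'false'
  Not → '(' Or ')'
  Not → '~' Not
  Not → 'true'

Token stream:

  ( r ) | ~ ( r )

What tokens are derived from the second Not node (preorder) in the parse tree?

[Or [Or [And [Not ( [Or [And [Not r]]] )]]] | [And [Not ~ [Not ( [Or [And [Not r]]] )]]]]

r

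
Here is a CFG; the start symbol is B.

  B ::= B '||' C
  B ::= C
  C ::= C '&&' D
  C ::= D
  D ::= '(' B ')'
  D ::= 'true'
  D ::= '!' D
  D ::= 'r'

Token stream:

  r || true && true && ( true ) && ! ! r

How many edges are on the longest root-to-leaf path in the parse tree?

[B [B [C [D r]]] || [C [C [C [C [D true]] && [D true]] && [D ( [B [C [D true]]] )]] && [D ! [D ! [D r]]]]]

7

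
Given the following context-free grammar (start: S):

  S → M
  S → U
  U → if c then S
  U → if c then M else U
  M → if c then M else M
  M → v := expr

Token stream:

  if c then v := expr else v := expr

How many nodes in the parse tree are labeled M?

[S [M if c then [M v := expr] else [M v := expr]]]

3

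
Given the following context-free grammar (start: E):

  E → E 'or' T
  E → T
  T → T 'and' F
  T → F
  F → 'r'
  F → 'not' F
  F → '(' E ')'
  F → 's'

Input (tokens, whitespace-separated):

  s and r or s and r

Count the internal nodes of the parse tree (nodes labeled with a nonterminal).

10

[E [E [T [T [F s]] and [F r]]] or [T [T [F s]] and [F r]]]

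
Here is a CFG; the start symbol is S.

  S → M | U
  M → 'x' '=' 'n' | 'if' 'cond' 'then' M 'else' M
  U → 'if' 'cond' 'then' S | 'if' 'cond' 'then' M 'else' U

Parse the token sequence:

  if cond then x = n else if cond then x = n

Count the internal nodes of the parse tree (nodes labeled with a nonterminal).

[S [U if cond then [M x = n] else [U if cond then [S [M x = n]]]]]

6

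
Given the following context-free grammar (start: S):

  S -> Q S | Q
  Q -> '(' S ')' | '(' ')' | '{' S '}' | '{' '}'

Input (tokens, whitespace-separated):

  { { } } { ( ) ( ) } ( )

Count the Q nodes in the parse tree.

[S [Q { [S [Q { }]] }] [S [Q { [S [Q ( )] [S [Q ( )]]] }] [S [Q ( )]]]]

6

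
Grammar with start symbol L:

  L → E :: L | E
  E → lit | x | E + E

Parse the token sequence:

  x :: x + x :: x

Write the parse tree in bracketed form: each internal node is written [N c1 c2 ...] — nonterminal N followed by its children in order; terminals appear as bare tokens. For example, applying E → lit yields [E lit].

[L [E x] :: [L [E [E x] + [E x]] :: [L [E x]]]]

L
E :: L
x :: L
x :: E :: L
x :: E + E :: L
x :: x + E :: L
x :: x + x :: L
x :: x + x :: E
x :: x + x :: x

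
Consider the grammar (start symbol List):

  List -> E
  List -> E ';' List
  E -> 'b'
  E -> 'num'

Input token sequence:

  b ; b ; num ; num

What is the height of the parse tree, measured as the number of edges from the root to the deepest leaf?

[List [E b] ; [List [E b] ; [List [E num] ; [List [E num]]]]]

5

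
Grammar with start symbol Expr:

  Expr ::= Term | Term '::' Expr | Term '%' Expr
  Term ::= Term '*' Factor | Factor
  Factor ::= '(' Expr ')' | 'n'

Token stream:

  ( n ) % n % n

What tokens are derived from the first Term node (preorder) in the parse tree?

( n )

[Expr [Term [Factor ( [Expr [Term [Factor n]]] )]] % [Expr [Term [Factor n]] % [Expr [Term [Factor n]]]]]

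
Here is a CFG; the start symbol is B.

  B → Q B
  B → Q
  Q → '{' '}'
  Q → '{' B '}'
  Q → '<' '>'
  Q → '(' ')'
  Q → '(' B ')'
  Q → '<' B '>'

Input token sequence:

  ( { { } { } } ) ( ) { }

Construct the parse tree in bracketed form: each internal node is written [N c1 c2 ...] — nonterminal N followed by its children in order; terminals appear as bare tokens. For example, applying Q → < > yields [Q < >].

B
Q B
( B ) B
( Q ) B
( { B } ) B
( { Q B } ) B
( { { } B } ) B
( { { } Q } ) B
( { { } { } } ) B
( { { } { } } ) Q B
( { { } { } } ) ( ) B
( { { } { } } ) ( ) Q
( { { } { } } ) ( ) { }

[B [Q ( [B [Q { [B [Q { }] [B [Q { }]]] }]] )] [B [Q ( )] [B [Q { }]]]]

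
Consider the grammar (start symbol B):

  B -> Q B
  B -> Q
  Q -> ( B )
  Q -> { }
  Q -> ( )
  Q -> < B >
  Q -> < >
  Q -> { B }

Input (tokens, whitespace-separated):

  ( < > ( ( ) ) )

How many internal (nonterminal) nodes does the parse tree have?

8

[B [Q ( [B [Q < >] [B [Q ( [B [Q ( )]] )]]] )]]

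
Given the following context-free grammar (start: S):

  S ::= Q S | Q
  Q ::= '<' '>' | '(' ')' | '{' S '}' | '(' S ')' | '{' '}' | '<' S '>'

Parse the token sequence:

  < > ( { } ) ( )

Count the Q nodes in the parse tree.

4

[S [Q < >] [S [Q ( [S [Q { }]] )] [S [Q ( )]]]]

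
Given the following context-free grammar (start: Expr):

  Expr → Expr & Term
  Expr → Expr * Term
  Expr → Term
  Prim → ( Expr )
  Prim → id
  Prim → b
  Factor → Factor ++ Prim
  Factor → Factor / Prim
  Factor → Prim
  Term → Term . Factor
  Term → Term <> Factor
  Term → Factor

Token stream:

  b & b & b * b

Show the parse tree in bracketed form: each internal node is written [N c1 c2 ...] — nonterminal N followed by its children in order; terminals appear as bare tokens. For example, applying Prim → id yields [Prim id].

Expr
Expr * Term
Expr & Term * Term
Expr & Term & Term * Term
Term & Term & Term * Term
Factor & Term & Term * Term
Prim & Term & Term * Term
b & Term & Term * Term
b & Factor & Term * Term
b & Prim & Term * Term
b & b & Term * Term
b & b & Factor * Term
b & b & Prim * Term
b & b & b * Term
b & b & b * Factor
b & b & b * Prim
b & b & b * b

[Expr [Expr [Expr [Expr [Term [Factor [Prim b]]]] & [Term [Factor [Prim b]]]] & [Term [Factor [Prim b]]]] * [Term [Factor [Prim b]]]]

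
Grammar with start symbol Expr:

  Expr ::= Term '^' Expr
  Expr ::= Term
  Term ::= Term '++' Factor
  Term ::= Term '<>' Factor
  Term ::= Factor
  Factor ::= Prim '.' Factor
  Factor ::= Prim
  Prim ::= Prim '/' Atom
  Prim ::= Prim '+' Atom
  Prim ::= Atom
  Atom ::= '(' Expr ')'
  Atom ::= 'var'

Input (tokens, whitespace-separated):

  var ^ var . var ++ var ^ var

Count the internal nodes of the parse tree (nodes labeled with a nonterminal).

[Expr [Term [Factor [Prim [Atom var]]]] ^ [Expr [Term [Term [Factor [Prim [Atom var]] . [Factor [Prim [Atom var]]]]] ++ [Factor [Prim [Atom var]]]] ^ [Expr [Term [Factor [Prim [Atom var]]]]]]]

22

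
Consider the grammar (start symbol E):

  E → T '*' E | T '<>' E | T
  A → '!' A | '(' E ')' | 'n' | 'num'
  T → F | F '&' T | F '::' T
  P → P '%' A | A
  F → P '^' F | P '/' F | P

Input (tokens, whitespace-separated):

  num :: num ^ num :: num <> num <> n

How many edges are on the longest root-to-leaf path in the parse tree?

[E [T [F [P [A num]]] :: [T [F [P [A num]] ^ [F [P [A num]]]] :: [T [F [P [A num]]]]]] <> [E [T [F [P [A num]]]] <> [E [T [F [P [A n]]]]]]]

7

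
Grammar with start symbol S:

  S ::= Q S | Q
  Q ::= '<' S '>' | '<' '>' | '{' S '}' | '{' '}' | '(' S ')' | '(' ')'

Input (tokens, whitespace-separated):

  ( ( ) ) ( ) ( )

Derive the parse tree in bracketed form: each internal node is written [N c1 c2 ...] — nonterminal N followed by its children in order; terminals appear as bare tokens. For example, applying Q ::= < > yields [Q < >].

S
Q S
( S ) S
( Q ) S
( ( ) ) S
( ( ) ) Q S
( ( ) ) ( ) S
( ( ) ) ( ) Q
( ( ) ) ( ) ( )

[S [Q ( [S [Q ( )]] )] [S [Q ( )] [S [Q ( )]]]]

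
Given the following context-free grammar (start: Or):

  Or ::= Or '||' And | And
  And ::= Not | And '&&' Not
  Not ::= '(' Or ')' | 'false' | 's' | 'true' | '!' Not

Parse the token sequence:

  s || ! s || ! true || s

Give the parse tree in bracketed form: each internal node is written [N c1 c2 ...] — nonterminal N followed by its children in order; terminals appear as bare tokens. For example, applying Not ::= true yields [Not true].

Or
Or || And
Or || And || And
Or || And || And || And
And || And || And || And
Not || And || And || And
s || And || And || And
s || Not || And || And
s || ! Not || And || And
s || ! s || And || And
s || ! s || Not || And
s || ! s || ! Not || And
s || ! s || ! true || And
s || ! s || ! true || Not
s || ! s || ! true || s

[Or [Or [Or [Or [And [Not s]]] || [And [Not ! [Not s]]]] || [And [Not ! [Not true]]]] || [And [Not s]]]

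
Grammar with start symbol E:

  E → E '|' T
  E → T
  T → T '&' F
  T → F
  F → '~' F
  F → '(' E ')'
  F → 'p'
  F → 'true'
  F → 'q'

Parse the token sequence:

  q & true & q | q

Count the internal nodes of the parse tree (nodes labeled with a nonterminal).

[E [E [T [T [T [F q]] & [F true]] & [F q]]] | [T [F q]]]

10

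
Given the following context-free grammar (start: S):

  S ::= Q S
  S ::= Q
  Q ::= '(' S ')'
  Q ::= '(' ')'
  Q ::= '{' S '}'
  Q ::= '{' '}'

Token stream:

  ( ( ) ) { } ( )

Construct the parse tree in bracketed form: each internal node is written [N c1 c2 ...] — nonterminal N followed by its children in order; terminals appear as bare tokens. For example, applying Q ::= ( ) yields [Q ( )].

S
Q S
( S ) S
( Q ) S
( ( ) ) S
( ( ) ) Q S
( ( ) ) { } S
( ( ) ) { } Q
( ( ) ) { } ( )

[S [Q ( [S [Q ( )]] )] [S [Q { }] [S [Q ( )]]]]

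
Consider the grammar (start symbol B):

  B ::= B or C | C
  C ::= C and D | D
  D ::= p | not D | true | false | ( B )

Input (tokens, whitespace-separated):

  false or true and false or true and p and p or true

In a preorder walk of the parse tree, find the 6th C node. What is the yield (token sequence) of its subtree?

true

[B [B [B [B [C [D false]]] or [C [C [D true]] and [D false]]] or [C [C [C [D true]] and [D p]] and [D p]]] or [C [D true]]]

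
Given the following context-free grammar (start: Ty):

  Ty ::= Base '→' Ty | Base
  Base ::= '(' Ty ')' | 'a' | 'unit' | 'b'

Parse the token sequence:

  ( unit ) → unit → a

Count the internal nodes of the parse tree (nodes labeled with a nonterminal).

8

[Ty [Base ( [Ty [Base unit]] )] → [Ty [Base unit] → [Ty [Base a]]]]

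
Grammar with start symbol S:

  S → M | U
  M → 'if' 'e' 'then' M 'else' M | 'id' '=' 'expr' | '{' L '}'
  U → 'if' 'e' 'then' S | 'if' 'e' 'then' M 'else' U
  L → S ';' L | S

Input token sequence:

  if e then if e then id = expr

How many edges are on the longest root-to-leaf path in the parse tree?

6

[S [U if e then [S [U if e then [S [M id = expr]]]]]]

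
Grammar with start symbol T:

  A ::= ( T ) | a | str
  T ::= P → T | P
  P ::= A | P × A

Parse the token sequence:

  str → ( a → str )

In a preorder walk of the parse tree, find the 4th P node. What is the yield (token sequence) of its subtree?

str

[T [P [A str]] → [T [P [A ( [T [P [A a]] → [T [P [A str]]]] )]]]]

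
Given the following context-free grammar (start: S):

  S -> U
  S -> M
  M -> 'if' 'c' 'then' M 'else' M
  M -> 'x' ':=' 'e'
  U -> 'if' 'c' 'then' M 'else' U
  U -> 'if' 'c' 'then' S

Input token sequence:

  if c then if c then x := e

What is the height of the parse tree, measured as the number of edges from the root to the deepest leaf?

[S [U if c then [S [U if c then [S [M x := e]]]]]]

6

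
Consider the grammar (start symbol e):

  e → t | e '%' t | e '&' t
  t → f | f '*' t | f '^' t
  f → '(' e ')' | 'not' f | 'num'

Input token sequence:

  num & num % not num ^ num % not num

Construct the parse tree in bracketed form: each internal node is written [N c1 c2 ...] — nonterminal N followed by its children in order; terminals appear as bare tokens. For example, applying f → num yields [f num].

e
e % t
e % t % t
e & t % t % t
t & t % t % t
f & t % t % t
num & t % t % t
num & f % t % t
num & num % t % t
num & num % f ^ t % t
num & num % not f ^ t % t
num & num % not num ^ t % t
num & num % not num ^ f % t
num & num % not num ^ num % t
num & num % not num ^ num % f
num & num % not num ^ num % not f
num & num % not num ^ num % not num

[e [e [e [e [t [f num]]] & [t [f num]]] % [t [f not [f num]] ^ [t [f num]]]] % [t [f not [f num]]]]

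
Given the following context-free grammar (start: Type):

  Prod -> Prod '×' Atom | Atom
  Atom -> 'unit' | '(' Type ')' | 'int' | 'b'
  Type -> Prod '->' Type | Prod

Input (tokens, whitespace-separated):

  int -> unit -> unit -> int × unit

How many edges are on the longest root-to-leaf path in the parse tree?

7

[Type [Prod [Atom int]] -> [Type [Prod [Atom unit]] -> [Type [Prod [Atom unit]] -> [Type [Prod [Prod [Atom int]] × [Atom unit]]]]]]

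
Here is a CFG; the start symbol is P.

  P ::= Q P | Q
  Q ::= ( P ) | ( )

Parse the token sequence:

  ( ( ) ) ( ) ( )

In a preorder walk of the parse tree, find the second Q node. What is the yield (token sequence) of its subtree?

[P [Q ( [P [Q ( )]] )] [P [Q ( )] [P [Q ( )]]]]

( )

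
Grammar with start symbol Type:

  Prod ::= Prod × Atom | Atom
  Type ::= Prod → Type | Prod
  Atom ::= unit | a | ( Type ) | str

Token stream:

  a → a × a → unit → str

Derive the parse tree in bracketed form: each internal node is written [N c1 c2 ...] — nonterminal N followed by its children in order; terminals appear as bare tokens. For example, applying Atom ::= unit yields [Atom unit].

[Type [Prod [Atom a]] → [Type [Prod [Prod [Atom a]] × [Atom a]] → [Type [Prod [Atom unit]] → [Type [Prod [Atom str]]]]]]

Type
Prod → Type
Atom → Type
a → Type
a → Prod → Type
a → Prod × Atom → Type
a → Atom × Atom → Type
a → a × Atom → Type
a → a × a → Type
a → a × a → Prod → Type
a → a × a → Atom → Type
a → a × a → unit → Type
a → a × a → unit → Prod
a → a × a → unit → Atom
a → a × a → unit → str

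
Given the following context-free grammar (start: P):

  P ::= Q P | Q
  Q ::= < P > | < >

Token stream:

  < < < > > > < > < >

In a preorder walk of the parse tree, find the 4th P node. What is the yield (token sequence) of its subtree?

< > < >

[P [Q < [P [Q < [P [Q < >]] >]] >] [P [Q < >] [P [Q < >]]]]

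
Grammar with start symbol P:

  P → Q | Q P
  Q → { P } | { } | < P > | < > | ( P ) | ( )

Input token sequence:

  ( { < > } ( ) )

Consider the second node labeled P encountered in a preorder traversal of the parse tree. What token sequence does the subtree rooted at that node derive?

{ < > } ( )

[P [Q ( [P [Q { [P [Q < >]] }] [P [Q ( )]]] )]]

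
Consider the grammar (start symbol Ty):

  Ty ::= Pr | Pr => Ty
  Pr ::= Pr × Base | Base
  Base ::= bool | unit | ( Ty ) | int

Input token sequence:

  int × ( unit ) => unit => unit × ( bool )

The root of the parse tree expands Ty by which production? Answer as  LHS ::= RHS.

[Ty [Pr [Pr [Base int]] × [Base ( [Ty [Pr [Base unit]]] )]] => [Ty [Pr [Base unit]] => [Ty [Pr [Pr [Base unit]] × [Base ( [Ty [Pr [Base bool]]] )]]]]]

Ty ::= Pr => Ty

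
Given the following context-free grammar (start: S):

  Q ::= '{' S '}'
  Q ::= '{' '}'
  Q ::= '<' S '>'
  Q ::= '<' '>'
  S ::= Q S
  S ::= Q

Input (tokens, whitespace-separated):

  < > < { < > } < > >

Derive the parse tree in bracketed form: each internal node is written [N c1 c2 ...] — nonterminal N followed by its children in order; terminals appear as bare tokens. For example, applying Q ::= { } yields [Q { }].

[S [Q < >] [S [Q < [S [Q { [S [Q < >]] }] [S [Q < >]]] >]]]

S
Q S
< > S
< > Q
< > < S >
< > < Q S >
< > < { S } S >
< > < { Q } S >
< > < { < > } S >
< > < { < > } Q >
< > < { < > } < > >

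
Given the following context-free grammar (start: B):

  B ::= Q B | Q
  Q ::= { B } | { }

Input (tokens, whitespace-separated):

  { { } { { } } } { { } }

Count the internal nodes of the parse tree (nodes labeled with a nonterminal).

[B [Q { [B [Q { }] [B [Q { [B [Q { }]] }]]] }] [B [Q { [B [Q { }]] }]]]

12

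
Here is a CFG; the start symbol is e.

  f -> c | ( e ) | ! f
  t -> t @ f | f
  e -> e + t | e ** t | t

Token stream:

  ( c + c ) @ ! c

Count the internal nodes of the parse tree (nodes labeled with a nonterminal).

12

[e [t [t [f ( [e [e [t [f c]]] + [t [f c]]] )]] @ [f ! [f c]]]]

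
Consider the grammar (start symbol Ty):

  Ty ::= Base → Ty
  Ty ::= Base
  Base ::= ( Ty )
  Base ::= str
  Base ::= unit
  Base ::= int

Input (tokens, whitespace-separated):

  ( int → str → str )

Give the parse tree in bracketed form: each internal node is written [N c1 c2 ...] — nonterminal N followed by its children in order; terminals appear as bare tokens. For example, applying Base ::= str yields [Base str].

[Ty [Base ( [Ty [Base int] → [Ty [Base str] → [Ty [Base str]]]] )]]

Ty
Base
( Ty )
( Base → Ty )
( int → Ty )
( int → Base → Ty )
( int → str → Ty )
( int → str → Base )
( int → str → str )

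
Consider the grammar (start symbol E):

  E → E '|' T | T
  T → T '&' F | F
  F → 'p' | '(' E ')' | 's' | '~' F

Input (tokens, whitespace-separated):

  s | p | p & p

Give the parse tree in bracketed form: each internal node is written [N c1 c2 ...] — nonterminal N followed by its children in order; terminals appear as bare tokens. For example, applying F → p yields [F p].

[E [E [E [T [F s]]] | [T [F p]]] | [T [T [F p]] & [F p]]]

E
E | T
E | T | T
T | T | T
F | T | T
s | T | T
s | F | T
s | p | T
s | p | T & F
s | p | F & F
s | p | p & F
s | p | p & p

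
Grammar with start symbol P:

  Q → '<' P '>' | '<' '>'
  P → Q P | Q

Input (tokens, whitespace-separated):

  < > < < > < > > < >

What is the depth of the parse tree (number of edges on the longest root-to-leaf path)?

6

[P [Q < >] [P [Q < [P [Q < >] [P [Q < >]]] >] [P [Q < >]]]]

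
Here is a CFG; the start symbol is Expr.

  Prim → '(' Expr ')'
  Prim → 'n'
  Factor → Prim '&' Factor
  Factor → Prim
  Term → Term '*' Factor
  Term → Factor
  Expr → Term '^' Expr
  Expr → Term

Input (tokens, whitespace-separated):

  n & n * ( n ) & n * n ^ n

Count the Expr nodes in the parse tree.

3

[Expr [Term [Term [Term [Factor [Prim n] & [Factor [Prim n]]]] * [Factor [Prim ( [Expr [Term [Factor [Prim n]]]] )] & [Factor [Prim n]]]] * [Factor [Prim n]]] ^ [Expr [Term [Factor [Prim n]]]]]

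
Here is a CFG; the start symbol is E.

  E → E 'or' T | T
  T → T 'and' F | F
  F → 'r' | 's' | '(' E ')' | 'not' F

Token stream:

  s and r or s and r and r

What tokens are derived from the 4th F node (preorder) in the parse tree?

r

[E [E [T [T [F s]] and [F r]]] or [T [T [T [F s]] and [F r]] and [F r]]]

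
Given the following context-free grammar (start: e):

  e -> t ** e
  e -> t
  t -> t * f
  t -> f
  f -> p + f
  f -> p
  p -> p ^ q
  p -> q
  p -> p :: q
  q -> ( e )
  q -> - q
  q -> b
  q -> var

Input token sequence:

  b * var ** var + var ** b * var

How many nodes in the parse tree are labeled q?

[e [t [t [f [p [q b]]]] * [f [p [q var]]]] ** [e [t [f [p [q var]] + [f [p [q var]]]]] ** [e [t [t [f [p [q b]]]] * [f [p [q var]]]]]]]

6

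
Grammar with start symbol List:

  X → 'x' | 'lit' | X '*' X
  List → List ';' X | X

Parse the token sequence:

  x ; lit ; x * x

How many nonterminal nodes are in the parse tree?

[List [List [List [X x]] ; [X lit]] ; [X [X x] * [X x]]]

8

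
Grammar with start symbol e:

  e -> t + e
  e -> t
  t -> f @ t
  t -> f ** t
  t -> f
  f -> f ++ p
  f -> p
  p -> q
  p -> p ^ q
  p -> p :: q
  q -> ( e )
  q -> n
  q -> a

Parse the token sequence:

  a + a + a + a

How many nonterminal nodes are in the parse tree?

20

[e [t [f [p [q a]]]] + [e [t [f [p [q a]]]] + [e [t [f [p [q a]]]] + [e [t [f [p [q a]]]]]]]]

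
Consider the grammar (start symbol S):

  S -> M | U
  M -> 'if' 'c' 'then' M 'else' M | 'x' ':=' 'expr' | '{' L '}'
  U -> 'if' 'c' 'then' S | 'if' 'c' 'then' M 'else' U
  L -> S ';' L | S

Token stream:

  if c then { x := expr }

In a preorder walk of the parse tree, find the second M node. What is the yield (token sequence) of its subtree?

x := expr

[S [U if c then [S [M { [L [S [M x := expr]]] }]]]]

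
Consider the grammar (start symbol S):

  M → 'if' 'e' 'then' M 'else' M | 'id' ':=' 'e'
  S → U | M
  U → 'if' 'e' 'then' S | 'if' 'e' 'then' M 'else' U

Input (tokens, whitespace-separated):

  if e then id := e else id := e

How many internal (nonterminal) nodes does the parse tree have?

4

[S [M if e then [M id := e] else [M id := e]]]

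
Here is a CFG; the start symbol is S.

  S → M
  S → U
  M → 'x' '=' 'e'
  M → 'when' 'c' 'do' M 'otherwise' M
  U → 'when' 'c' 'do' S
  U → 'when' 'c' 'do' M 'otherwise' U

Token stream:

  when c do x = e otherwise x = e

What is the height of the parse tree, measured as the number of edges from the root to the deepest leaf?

3

[S [M when c do [M x = e] otherwise [M x = e]]]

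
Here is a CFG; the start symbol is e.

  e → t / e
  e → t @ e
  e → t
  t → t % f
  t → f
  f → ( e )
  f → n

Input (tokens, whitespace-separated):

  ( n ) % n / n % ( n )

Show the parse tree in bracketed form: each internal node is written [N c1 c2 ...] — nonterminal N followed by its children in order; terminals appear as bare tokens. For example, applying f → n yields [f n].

[e [t [t [f ( [e [t [f n]]] )]] % [f n]] / [e [t [t [f n]] % [f ( [e [t [f n]]] )]]]]

e
t / e
t % f / e
f % f / e
( e ) % f / e
( t ) % f / e
( f ) % f / e
( n ) % f / e
( n ) % n / e
( n ) % n / t
( n ) % n / t % f
( n ) % n / f % f
( n ) % n / n % f
( n ) % n / n % ( e )
( n ) % n / n % ( t )
( n ) % n / n % ( f )
( n ) % n / n % ( n )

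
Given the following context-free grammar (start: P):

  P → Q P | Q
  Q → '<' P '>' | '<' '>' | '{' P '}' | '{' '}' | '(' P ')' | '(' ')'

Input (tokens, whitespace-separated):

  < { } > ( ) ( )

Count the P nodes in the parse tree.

4

[P [Q < [P [Q { }]] >] [P [Q ( )] [P [Q ( )]]]]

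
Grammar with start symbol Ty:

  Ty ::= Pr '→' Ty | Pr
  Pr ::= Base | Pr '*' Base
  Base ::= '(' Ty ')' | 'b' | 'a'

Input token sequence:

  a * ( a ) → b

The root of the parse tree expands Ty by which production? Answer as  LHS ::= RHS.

[Ty [Pr [Pr [Base a]] * [Base ( [Ty [Pr [Base a]]] )]] → [Ty [Pr [Base b]]]]

Ty ::= Pr '→' Ty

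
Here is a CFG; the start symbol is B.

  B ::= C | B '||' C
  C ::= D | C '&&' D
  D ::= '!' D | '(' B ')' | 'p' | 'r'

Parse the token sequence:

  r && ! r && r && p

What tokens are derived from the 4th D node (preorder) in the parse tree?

[B [C [C [C [C [D r]] && [D ! [D r]]] && [D r]] && [D p]]]

r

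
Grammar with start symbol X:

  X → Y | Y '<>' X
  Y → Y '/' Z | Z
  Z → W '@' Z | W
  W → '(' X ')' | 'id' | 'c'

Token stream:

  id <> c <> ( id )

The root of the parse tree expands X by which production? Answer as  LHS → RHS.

X → Y '<>' X

[X [Y [Z [W id]]] <> [X [Y [Z [W c]]] <> [X [Y [Z [W ( [X [Y [Z [W id]]]] )]]]]]]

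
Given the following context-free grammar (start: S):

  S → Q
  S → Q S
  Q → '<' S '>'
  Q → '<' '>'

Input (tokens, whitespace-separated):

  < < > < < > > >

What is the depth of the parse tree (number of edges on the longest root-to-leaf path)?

7

[S [Q < [S [Q < >] [S [Q < [S [Q < >]] >]]] >]]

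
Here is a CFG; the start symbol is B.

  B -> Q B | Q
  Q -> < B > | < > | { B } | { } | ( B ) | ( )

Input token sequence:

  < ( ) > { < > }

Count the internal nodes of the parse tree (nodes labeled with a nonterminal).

[B [Q < [B [Q ( )]] >] [B [Q { [B [Q < >]] }]]]

8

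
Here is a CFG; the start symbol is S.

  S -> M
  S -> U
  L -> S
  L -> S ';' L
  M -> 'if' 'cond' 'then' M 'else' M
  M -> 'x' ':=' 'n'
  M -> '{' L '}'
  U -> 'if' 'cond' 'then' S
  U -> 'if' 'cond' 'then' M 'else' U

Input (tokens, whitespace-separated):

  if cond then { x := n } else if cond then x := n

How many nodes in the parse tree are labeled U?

[S [U if cond then [M { [L [S [M x := n]]] }] else [U if cond then [S [M x := n]]]]]

2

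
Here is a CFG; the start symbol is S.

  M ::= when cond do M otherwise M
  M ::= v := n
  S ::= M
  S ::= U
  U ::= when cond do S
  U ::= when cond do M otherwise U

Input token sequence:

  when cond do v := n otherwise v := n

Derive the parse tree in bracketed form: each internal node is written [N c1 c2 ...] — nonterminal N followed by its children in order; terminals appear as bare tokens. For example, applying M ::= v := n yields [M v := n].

S
M
when cond do M otherwise M
when cond do v := n otherwise M
when cond do v := n otherwise v := n

[S [M when cond do [M v := n] otherwise [M v := n]]]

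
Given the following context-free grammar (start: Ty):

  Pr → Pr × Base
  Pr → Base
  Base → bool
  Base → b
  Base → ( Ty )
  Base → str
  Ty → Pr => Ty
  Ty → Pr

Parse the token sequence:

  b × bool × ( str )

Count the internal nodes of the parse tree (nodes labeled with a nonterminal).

10

[Ty [Pr [Pr [Pr [Base b]] × [Base bool]] × [Base ( [Ty [Pr [Base str]]] )]]]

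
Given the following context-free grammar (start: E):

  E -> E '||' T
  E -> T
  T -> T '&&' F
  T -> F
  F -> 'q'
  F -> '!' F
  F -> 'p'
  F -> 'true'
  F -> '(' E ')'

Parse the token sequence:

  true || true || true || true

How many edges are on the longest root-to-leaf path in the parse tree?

[E [E [E [E [T [F true]]] || [T [F true]]] || [T [F true]]] || [T [F true]]]

6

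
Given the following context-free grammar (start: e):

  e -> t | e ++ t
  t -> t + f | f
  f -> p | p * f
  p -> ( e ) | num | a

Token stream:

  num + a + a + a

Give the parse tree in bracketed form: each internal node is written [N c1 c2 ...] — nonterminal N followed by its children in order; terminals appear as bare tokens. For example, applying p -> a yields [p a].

[e [t [t [t [t [f [p num]]] + [f [p a]]] + [f [p a]]] + [f [p a]]]]

e
t
t + f
t + f + f
t + f + f + f
f + f + f + f
p + f + f + f
num + f + f + f
num + p + f + f
num + a + f + f
num + a + p + f
num + a + a + f
num + a + a + p
num + a + a + a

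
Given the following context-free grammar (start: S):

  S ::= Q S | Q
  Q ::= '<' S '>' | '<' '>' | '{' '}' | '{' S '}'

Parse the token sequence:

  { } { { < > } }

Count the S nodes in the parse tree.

4

[S [Q { }] [S [Q { [S [Q { [S [Q < >]] }]] }]]]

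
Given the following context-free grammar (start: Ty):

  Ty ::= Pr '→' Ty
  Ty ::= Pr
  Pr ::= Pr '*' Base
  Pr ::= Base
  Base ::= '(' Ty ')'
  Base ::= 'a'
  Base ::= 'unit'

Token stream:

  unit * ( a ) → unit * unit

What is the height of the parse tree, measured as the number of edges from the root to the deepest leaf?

6

[Ty [Pr [Pr [Base unit]] * [Base ( [Ty [Pr [Base a]]] )]] → [Ty [Pr [Pr [Base unit]] * [Base unit]]]]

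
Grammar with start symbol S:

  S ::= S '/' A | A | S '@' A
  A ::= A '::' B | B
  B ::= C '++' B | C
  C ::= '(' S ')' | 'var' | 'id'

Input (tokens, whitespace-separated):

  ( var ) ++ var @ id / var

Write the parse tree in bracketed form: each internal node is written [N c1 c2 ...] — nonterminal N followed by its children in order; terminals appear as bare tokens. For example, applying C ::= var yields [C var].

[S [S [S [A [B [C ( [S [A [B [C var]]]] )] ++ [B [C var]]]]] @ [A [B [C id]]]] / [A [B [C var]]]]

S
S / A
S @ A / A
A @ A / A
B @ A / A
C ++ B @ A / A
( S ) ++ B @ A / A
( A ) ++ B @ A / A
( B ) ++ B @ A / A
( C ) ++ B @ A / A
( var ) ++ B @ A / A
( var ) ++ C @ A / A
( var ) ++ var @ A / A
( var ) ++ var @ B / A
( var ) ++ var @ C / A
( var ) ++ var @ id / A
( var ) ++ var @ id / B
( var ) ++ var @ id / C
( var ) ++ var @ id / var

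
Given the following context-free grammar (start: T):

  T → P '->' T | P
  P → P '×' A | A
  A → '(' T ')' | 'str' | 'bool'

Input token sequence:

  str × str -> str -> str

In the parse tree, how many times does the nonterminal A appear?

[T [P [P [A str]] × [A str]] -> [T [P [A str]] -> [T [P [A str]]]]]

4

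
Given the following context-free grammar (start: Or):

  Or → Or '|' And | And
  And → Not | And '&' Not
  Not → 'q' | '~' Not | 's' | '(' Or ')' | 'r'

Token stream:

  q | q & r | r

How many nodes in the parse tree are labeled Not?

4

[Or [Or [Or [And [Not q]]] | [And [And [Not q]] & [Not r]]] | [And [Not r]]]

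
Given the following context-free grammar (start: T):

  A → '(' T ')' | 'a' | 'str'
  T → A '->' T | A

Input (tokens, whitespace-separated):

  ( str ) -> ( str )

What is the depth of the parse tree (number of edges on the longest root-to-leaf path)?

5

[T [A ( [T [A str]] )] -> [T [A ( [T [A str]] )]]]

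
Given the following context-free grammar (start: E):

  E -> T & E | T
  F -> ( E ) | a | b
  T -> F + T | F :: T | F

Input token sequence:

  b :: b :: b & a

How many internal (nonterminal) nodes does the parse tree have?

10

[E [T [F b] :: [T [F b] :: [T [F b]]]] & [E [T [F a]]]]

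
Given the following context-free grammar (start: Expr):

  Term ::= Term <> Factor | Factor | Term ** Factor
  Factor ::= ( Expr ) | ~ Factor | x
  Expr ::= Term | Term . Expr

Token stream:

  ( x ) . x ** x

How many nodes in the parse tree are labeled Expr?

3

[Expr [Term [Factor ( [Expr [Term [Factor x]]] )]] . [Expr [Term [Term [Factor x]] ** [Factor x]]]]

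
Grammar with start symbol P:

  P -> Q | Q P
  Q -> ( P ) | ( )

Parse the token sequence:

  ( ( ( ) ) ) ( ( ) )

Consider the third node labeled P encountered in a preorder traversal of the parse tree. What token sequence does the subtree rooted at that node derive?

[P [Q ( [P [Q ( [P [Q ( )]] )]] )] [P [Q ( [P [Q ( )]] )]]]

( )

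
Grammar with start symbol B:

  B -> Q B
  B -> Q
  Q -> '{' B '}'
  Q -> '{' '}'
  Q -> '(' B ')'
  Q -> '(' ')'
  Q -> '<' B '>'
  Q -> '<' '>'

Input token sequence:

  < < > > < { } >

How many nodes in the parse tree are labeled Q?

[B [Q < [B [Q < >]] >] [B [Q < [B [Q { }]] >]]]

4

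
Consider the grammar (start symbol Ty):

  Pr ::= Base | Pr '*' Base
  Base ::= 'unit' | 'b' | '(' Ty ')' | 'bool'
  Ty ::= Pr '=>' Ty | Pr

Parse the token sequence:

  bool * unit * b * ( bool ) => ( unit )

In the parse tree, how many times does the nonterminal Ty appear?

[Ty [Pr [Pr [Pr [Pr [Base bool]] * [Base unit]] * [Base b]] * [Base ( [Ty [Pr [Base bool]]] )]] => [Ty [Pr [Base ( [Ty [Pr [Base unit]]] )]]]]

4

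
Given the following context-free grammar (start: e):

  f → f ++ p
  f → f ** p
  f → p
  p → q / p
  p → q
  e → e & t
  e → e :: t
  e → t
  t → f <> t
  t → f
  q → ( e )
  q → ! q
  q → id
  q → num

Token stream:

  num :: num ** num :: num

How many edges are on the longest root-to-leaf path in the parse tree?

7

[e [e [e [t [f [p [q num]]]]] :: [t [f [f [p [q num]]] ** [p [q num]]]]] :: [t [f [p [q num]]]]]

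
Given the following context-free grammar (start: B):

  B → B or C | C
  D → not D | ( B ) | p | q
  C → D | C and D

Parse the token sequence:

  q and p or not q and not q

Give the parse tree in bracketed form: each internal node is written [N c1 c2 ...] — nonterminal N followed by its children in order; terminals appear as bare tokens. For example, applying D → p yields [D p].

[B [B [C [C [D q]] and [D p]]] or [C [C [D not [D q]]] and [D not [D q]]]]

B
B or C
C or C
C and D or C
D and D or C
q and D or C
q and p or C
q and p or C and D
q and p or D and D
q and p or not D and D
q and p or not q and D
q and p or not q and not D
q and p or not q and not q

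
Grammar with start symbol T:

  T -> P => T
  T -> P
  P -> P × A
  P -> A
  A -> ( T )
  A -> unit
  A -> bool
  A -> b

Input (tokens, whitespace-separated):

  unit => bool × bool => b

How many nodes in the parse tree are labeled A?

4

[T [P [A unit]] => [T [P [P [A bool]] × [A bool]] => [T [P [A b]]]]]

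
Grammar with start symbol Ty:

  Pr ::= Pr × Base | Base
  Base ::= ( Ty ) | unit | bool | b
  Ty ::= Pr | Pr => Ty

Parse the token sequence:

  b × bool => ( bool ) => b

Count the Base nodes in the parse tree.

5

[Ty [Pr [Pr [Base b]] × [Base bool]] => [Ty [Pr [Base ( [Ty [Pr [Base bool]]] )]] => [Ty [Pr [Base b]]]]]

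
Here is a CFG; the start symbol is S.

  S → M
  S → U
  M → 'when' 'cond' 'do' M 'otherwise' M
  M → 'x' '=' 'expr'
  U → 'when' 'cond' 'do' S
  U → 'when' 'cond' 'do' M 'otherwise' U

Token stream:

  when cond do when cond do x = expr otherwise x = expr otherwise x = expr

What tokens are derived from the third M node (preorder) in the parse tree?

[S [M when cond do [M when cond do [M x = expr] otherwise [M x = expr]] otherwise [M x = expr]]]

x = expr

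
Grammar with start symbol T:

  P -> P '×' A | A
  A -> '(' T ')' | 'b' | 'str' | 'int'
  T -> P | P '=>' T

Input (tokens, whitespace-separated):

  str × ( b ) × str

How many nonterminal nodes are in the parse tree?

10

[T [P [P [P [A str]] × [A ( [T [P [A b]]] )]] × [A str]]]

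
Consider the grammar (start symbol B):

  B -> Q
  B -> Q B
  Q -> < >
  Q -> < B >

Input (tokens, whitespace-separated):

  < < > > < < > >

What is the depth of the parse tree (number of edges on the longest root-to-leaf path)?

[B [Q < [B [Q < >]] >] [B [Q < [B [Q < >]] >]]]

5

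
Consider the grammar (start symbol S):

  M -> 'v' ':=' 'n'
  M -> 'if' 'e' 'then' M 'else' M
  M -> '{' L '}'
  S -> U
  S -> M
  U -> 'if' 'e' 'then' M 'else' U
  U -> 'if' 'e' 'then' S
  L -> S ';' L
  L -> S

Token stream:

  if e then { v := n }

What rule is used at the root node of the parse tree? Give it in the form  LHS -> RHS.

[S [U if e then [S [M { [L [S [M v := n]]] }]]]]

S -> U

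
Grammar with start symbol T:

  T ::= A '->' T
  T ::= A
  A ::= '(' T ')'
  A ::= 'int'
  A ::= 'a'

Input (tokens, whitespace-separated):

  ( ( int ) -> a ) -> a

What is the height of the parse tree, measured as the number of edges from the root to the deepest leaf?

[T [A ( [T [A ( [T [A int]] )] -> [T [A a]]] )] -> [T [A a]]]

6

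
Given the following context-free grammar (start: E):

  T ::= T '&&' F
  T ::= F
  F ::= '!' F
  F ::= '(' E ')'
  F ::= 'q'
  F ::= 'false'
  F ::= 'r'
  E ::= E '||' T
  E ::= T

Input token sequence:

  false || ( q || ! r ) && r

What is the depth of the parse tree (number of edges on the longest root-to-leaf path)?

8

[E [E [T [F false]]] || [T [T [F ( [E [E [T [F q]]] || [T [F ! [F r]]]] )]] && [F r]]]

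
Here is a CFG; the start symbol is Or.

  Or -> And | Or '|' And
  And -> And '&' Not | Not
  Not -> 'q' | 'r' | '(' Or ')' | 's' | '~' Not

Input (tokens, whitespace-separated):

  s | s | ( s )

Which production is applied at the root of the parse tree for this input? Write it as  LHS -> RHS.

[Or [Or [Or [And [Not s]]] | [And [Not s]]] | [And [Not ( [Or [And [Not s]]] )]]]

Or -> Or '|' And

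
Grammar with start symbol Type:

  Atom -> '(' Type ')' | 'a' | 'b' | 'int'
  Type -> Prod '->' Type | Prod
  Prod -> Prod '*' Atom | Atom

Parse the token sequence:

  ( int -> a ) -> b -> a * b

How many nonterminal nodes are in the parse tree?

17

[Type [Prod [Atom ( [Type [Prod [Atom int]] -> [Type [Prod [Atom a]]]] )]] -> [Type [Prod [Atom b]] -> [Type [Prod [Prod [Atom a]] * [Atom b]]]]]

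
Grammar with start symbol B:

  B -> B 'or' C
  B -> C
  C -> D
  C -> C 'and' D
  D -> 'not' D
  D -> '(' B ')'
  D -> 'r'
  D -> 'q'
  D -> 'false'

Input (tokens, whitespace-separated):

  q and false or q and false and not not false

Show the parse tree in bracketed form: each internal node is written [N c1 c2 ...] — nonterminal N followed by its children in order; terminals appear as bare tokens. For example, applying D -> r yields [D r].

[B [B [C [C [D q]] and [D false]]] or [C [C [C [D q]] and [D false]] and [D not [D not [D false]]]]]

B
B or C
C or C
C and D or C
D and D or C
q and D or C
q and false or C
q and false or C and D
q and false or C and D and D
q and false or D and D and D
q and false or q and D and D
q and false or q and false and D
q and false or q and false and not D
q and false or q and false and not not D
q and false or q and false and not not false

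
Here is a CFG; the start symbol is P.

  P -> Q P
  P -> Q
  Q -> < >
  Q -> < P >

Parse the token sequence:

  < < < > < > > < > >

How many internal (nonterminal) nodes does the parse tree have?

10

[P [Q < [P [Q < [P [Q < >] [P [Q < >]]] >] [P [Q < >]]] >]]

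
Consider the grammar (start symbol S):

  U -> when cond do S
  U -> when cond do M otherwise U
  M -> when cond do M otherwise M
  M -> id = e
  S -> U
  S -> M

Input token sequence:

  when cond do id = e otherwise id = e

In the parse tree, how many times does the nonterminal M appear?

3

[S [M when cond do [M id = e] otherwise [M id = e]]]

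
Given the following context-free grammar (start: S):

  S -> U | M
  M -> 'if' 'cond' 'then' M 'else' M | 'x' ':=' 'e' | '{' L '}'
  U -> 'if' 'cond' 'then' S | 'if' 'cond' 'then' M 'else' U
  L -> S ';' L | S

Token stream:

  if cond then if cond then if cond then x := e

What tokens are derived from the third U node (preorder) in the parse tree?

[S [U if cond then [S [U if cond then [S [U if cond then [S [M x := e]]]]]]]]

if cond then x := e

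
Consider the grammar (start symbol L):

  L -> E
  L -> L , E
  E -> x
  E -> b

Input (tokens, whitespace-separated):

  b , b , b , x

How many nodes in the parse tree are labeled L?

[L [L [L [L [E b]] , [E b]] , [E b]] , [E x]]

4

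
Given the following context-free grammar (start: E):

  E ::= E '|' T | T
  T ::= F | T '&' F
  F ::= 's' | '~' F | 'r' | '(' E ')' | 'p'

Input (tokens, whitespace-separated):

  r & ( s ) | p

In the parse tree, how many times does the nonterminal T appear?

4

[E [E [T [T [F r]] & [F ( [E [T [F s]]] )]]] | [T [F p]]]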